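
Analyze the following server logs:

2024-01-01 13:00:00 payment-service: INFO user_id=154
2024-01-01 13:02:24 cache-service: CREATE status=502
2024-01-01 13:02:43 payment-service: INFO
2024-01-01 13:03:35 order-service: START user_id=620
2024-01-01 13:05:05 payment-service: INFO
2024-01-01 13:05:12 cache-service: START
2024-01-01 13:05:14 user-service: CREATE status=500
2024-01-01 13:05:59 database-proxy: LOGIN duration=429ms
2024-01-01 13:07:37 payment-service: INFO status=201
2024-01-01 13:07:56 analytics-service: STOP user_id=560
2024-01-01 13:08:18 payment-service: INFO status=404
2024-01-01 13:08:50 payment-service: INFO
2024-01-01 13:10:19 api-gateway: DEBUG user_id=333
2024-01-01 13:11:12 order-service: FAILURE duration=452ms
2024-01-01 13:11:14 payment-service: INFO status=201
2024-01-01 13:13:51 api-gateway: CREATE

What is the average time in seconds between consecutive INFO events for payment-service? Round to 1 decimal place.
112.3

To calculate average interval:

1. Find all INFO events for payment-service in order
2. Calculate time gaps between consecutive events
3. Compute mean of gaps: 674 / 6 = 112.3 seconds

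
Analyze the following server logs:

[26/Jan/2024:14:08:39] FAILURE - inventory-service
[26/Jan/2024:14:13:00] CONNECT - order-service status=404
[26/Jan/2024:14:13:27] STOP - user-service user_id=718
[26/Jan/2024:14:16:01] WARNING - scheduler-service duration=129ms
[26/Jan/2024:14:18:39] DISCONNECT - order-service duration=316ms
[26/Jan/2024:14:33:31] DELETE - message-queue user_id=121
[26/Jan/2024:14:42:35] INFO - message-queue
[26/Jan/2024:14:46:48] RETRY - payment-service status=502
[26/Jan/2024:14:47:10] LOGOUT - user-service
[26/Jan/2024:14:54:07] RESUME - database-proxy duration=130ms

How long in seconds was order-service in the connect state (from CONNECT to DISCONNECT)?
339

To calculate state duration:

1. Find CONNECT event for order-service: 26/Jan/2024:14:13:00
2. Find DISCONNECT event for order-service: 26/Jan/2024:14:18:39
3. Calculate duration: 26/Jan/2024:14:18:39 - 26/Jan/2024:14:13:00 = 339 seconds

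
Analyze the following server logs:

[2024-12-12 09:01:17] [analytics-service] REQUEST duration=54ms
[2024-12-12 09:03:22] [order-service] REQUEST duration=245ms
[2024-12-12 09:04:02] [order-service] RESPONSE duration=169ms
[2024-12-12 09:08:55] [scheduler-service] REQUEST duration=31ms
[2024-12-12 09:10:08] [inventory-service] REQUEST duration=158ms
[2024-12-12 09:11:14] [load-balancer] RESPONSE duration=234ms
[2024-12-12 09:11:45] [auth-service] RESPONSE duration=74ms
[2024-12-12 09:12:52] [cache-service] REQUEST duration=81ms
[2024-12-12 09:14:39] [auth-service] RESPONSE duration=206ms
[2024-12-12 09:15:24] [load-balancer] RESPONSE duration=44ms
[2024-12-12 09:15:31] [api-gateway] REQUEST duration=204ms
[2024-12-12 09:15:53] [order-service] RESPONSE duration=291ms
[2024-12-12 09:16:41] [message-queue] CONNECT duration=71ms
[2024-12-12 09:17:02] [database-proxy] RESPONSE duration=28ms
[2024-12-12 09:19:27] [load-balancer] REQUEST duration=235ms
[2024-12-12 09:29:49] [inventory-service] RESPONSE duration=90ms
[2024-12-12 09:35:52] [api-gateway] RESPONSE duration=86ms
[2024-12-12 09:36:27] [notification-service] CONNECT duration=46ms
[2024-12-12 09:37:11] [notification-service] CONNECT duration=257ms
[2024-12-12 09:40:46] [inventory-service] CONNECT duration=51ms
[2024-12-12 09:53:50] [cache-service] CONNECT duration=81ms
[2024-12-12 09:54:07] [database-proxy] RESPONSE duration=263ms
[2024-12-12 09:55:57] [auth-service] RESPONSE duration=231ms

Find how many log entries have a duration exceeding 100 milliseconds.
11

To count timeouts:

1. Threshold: 100ms
2. Extract duration from each log entry
3. Count entries where duration > 100
4. Timeout count: 11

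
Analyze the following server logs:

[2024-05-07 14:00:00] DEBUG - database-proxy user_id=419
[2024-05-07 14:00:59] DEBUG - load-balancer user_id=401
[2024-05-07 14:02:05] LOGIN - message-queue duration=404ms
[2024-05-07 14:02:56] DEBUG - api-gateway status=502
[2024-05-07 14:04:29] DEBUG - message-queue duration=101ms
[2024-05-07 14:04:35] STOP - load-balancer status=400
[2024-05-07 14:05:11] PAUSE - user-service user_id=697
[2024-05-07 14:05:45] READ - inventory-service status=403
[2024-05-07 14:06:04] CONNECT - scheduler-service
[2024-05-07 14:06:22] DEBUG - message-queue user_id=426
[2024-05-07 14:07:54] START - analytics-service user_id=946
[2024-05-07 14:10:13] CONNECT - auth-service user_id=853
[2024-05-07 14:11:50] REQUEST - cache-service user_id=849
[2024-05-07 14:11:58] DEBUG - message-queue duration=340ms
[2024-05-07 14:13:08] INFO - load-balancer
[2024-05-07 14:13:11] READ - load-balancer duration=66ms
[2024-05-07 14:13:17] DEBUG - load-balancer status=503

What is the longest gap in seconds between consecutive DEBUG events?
336

To find the longest gap:

1. Extract all DEBUG events in chronological order
2. Calculate time differences between consecutive events
3. Find the maximum difference
4. Longest gap: 336 seconds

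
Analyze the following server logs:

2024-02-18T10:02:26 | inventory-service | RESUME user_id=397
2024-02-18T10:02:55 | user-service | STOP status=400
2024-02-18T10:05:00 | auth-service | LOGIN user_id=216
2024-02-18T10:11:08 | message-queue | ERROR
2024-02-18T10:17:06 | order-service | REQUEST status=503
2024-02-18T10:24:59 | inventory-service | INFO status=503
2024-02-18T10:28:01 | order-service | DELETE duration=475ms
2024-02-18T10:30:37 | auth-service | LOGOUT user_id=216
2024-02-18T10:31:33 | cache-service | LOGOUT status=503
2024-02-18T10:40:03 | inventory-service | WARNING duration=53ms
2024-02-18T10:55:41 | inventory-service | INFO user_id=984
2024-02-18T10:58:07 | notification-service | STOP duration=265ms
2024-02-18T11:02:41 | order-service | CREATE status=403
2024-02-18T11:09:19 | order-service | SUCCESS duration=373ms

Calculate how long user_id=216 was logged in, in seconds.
1537

To calculate session duration:

1. Find LOGIN event for user_id=216: 2024-02-18T10:05:00
2. Find LOGOUT event for user_id=216: 2024-02-18T10:30:37
3. Session duration: 2024-02-18T10:30:37 - 2024-02-18T10:05:00 = 1537 seconds (25 minutes)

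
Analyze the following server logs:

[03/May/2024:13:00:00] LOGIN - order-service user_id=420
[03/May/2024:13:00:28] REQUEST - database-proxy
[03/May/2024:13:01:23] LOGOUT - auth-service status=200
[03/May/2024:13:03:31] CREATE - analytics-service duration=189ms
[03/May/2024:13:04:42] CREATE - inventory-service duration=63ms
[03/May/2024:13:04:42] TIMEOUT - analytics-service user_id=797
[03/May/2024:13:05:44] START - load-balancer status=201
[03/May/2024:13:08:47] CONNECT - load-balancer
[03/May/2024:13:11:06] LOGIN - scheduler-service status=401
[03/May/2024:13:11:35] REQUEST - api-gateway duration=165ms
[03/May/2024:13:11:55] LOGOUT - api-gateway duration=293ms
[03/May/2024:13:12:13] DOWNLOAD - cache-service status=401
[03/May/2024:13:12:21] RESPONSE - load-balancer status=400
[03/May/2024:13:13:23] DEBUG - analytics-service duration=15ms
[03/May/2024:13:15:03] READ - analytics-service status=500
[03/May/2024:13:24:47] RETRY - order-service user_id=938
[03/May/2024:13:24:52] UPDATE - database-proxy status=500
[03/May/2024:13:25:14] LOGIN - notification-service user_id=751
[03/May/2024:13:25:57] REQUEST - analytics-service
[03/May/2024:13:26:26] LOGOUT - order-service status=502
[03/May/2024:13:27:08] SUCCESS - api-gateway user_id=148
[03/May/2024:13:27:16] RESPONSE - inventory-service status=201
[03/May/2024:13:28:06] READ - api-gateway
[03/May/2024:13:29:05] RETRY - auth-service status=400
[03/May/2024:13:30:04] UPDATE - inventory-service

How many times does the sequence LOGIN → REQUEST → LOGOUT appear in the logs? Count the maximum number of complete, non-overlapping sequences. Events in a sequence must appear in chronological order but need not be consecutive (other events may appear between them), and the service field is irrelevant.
3

To count sequences:

1. Look for pattern: LOGIN → REQUEST → LOGOUT
2. Greedily scan the log in chronological order, matching each sequence element in turn (ignoring service)
3. Each time the full pattern completes, increment the count and restart matching from the next event
4. Complete non-overlapping sequences found: 3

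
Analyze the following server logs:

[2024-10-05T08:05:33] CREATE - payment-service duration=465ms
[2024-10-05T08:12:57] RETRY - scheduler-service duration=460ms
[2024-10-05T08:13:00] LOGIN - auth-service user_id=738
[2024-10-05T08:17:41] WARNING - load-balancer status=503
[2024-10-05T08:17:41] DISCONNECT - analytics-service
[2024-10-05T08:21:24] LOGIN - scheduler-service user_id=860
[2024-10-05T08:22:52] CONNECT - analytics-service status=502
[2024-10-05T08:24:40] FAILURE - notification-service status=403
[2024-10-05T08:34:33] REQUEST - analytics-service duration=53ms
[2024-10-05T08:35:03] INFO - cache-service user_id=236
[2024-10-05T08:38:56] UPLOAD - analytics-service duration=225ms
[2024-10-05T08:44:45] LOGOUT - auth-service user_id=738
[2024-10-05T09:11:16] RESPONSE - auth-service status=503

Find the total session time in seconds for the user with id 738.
1905

To calculate session duration:

1. Find LOGIN event for user_id=738: 2024-10-05T08:13:00
2. Find LOGOUT event for user_id=738: 2024-10-05T08:44:45
3. Session duration: 2024-10-05T08:44:45 - 2024-10-05T08:13:00 = 1905 seconds (31 minutes)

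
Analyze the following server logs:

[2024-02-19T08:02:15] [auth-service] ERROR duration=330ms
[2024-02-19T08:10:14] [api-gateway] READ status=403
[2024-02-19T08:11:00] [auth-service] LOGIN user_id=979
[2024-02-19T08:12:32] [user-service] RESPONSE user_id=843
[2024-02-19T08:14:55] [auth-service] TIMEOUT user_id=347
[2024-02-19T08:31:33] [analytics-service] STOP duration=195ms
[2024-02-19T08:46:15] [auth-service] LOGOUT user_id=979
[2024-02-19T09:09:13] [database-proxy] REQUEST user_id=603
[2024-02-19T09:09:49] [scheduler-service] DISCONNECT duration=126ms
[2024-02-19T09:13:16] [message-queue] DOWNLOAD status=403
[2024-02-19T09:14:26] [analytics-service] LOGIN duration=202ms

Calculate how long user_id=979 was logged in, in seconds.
2115

To calculate session duration:

1. Find LOGIN event for user_id=979: 2024-02-19T08:11:00
2. Find LOGOUT event for user_id=979: 2024-02-19T08:46:15
3. Session duration: 2024-02-19T08:46:15 - 2024-02-19T08:11:00 = 2115 seconds (35 minutes)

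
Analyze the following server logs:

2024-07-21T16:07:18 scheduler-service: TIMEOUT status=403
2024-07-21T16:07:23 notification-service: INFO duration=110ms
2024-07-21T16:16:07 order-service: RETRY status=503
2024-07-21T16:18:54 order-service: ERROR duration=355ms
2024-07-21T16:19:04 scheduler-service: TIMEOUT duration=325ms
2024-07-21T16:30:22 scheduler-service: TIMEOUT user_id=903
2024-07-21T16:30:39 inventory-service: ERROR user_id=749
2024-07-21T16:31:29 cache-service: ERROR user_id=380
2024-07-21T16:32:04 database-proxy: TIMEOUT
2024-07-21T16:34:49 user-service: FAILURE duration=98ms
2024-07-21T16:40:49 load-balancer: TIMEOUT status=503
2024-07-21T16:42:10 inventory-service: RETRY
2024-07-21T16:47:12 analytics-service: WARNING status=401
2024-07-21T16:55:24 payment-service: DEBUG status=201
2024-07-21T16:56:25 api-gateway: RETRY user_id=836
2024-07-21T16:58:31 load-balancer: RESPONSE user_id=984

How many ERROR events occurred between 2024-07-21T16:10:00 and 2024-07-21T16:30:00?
1

To count events in the time window:

1. Window boundaries: 2024-07-21T16:10:00 to 2024-07-21T16:30:00
2. Filter for ERROR events within this window
3. Count matching events: 1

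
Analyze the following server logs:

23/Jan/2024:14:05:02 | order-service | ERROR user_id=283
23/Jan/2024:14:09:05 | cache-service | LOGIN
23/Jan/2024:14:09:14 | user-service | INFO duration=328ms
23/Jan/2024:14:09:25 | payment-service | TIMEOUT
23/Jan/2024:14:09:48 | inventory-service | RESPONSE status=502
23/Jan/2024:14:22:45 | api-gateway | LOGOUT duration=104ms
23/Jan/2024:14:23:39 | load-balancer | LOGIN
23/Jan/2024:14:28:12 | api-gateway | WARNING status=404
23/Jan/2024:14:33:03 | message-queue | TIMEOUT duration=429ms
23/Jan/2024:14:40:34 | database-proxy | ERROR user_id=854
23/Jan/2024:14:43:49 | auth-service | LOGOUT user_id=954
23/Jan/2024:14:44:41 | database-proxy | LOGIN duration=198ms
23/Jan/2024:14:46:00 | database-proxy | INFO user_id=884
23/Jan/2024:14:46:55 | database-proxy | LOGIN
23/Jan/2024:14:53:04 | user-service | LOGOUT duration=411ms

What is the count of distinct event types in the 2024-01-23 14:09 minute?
4

To count unique event types:

1. Filter events in the minute starting at 2024-01-23 14:09
2. Extract event types from matching entries
3. Count unique types: 4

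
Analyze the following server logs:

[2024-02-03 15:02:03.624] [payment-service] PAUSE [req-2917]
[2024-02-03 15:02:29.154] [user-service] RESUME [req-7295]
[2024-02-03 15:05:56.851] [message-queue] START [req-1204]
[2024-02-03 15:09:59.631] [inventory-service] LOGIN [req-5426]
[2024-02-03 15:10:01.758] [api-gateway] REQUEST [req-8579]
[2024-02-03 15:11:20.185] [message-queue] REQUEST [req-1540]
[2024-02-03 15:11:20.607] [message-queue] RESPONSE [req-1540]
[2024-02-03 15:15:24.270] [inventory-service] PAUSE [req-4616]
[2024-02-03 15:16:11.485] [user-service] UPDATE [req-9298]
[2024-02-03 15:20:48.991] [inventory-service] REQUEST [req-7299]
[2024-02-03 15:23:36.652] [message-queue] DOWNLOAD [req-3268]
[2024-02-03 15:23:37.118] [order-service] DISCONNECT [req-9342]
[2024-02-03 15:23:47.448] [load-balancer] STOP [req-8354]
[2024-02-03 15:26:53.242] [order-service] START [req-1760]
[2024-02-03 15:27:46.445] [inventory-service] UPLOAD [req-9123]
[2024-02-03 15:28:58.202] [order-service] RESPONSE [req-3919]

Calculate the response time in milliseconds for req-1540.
422

To calculate latency:

1. Find REQUEST with id req-1540: 2024-02-03 15:11:20.185
2. Find RESPONSE with id req-1540: 2024-02-03 15:11:20.607
3. Latency: 2024-02-03 15:11:20.607 - 2024-02-03 15:11:20.185 = 422ms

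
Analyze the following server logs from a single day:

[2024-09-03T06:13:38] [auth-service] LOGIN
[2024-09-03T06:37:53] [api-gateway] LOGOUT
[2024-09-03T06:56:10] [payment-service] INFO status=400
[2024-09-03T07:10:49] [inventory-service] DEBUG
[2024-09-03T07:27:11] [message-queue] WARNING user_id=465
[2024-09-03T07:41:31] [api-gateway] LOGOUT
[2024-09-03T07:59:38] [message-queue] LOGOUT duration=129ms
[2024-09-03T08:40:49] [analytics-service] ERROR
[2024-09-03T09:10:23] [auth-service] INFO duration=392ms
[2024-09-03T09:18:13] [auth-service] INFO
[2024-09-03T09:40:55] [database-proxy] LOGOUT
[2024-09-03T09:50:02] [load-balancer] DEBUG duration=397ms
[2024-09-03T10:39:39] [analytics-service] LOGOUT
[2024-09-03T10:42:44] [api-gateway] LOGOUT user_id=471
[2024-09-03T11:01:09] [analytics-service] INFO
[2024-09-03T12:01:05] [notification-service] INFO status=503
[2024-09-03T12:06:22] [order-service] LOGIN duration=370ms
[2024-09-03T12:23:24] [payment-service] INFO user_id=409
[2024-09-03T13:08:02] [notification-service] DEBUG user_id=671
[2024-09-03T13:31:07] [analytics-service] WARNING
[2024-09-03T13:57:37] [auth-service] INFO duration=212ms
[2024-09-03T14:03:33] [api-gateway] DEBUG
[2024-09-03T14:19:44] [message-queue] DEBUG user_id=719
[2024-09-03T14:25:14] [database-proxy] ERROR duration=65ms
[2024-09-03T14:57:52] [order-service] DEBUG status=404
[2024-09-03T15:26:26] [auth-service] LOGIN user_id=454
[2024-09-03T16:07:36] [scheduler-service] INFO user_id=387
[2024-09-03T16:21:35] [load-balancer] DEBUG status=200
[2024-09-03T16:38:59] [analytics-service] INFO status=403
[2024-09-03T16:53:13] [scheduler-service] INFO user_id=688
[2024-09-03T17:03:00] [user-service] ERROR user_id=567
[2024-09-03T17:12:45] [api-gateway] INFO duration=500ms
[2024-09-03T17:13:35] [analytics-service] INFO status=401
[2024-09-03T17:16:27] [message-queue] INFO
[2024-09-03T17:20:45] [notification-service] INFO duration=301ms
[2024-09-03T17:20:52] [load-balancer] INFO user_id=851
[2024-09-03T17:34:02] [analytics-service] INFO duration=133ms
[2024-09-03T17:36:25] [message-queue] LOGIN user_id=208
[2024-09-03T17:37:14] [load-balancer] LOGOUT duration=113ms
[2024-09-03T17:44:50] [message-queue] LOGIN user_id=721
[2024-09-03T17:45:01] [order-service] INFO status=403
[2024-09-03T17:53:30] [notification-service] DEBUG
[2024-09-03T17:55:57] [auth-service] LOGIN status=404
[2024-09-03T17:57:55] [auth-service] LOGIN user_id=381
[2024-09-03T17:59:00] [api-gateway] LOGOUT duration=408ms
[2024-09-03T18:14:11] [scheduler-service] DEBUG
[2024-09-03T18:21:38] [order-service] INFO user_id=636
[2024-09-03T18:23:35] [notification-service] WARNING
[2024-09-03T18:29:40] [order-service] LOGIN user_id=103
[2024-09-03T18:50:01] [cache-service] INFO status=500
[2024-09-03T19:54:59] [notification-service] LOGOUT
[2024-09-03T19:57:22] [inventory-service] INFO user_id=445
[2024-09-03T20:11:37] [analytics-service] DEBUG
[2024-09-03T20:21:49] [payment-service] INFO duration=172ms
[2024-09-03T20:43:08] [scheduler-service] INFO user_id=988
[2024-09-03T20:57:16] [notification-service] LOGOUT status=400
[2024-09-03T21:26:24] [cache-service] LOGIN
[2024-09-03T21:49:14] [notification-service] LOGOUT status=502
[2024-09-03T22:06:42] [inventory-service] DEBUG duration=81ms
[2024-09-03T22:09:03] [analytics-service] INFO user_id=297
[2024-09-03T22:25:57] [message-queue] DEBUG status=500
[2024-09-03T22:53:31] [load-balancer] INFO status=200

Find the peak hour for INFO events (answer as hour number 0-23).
17

To find the peak hour:

1. Group all INFO events by hour
2. Count events in each hour
3. Find hour with maximum count
4. Peak hour: 17 (with 7 events)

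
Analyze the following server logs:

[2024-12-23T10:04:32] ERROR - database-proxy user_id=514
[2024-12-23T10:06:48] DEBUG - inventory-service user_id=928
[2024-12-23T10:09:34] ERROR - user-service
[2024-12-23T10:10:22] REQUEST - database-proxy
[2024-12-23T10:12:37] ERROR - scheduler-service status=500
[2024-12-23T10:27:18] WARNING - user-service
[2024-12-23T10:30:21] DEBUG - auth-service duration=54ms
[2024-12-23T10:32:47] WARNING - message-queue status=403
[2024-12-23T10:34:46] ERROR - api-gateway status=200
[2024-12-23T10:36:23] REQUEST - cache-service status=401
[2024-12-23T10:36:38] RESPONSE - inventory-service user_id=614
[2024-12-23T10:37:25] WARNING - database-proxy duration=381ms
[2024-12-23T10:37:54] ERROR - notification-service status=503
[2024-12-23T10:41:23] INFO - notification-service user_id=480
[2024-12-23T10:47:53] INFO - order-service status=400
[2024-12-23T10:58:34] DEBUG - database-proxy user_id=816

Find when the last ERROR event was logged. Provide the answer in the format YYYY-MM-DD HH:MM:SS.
2024-12-23 10:37:54

To find the last event:

1. Filter for all ERROR events
2. Sort by timestamp
3. Select the last one
4. Timestamp: 2024-12-23 10:37:54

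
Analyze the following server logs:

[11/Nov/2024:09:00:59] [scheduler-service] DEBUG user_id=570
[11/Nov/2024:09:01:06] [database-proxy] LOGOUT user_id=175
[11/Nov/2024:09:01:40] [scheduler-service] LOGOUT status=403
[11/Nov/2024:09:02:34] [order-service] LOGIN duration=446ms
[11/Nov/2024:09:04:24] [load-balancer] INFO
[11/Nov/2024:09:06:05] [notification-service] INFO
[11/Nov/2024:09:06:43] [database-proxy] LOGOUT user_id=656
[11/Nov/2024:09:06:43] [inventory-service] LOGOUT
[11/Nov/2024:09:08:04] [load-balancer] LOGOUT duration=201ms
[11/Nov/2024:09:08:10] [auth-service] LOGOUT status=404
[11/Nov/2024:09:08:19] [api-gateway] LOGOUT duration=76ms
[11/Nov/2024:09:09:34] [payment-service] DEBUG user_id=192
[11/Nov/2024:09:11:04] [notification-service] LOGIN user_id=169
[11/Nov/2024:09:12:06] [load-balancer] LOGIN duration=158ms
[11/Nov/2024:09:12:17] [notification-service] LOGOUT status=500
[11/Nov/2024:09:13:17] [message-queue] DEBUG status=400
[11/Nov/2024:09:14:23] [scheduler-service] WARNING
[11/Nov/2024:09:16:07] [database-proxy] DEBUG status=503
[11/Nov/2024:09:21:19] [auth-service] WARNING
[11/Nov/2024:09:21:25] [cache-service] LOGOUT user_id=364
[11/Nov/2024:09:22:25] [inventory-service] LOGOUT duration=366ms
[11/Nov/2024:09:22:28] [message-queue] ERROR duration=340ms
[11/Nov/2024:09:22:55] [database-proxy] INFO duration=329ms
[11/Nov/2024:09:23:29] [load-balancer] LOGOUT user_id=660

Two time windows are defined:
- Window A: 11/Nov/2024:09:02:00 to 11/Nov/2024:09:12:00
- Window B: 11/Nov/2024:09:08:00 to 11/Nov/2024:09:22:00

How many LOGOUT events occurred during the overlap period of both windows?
3

To find overlap events:

1. Window A: 11/Nov/2024:09:02:00 to 11/Nov/2024:09:12:00
2. Window B: 11/Nov/2024:09:08:00 to 11/Nov/2024:09:22:00
3. Overlap period: 11/Nov/2024:09:08:00 to 11/Nov/2024:09:12:00
4. Count LOGOUT events in overlap: 3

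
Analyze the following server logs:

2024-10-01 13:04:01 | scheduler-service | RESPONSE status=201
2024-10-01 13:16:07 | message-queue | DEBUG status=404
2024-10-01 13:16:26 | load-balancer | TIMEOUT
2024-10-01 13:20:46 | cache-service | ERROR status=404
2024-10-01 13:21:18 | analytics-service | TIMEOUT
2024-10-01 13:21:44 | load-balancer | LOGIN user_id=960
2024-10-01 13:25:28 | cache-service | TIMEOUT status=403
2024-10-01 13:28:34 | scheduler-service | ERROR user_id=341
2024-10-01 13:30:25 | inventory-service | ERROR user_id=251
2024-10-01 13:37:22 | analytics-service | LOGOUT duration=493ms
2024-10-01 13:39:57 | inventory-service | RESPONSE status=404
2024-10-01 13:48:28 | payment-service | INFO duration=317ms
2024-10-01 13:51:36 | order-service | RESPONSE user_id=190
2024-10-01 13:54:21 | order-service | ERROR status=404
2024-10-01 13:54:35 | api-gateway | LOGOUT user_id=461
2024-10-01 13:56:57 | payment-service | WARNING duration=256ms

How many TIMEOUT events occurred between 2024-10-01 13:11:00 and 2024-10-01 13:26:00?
3

To count events in the time window:

1. Window boundaries: 2024-10-01 13:11:00 to 2024-10-01 13:26:00
2. Filter for TIMEOUT events within this window
3. Count matching events: 3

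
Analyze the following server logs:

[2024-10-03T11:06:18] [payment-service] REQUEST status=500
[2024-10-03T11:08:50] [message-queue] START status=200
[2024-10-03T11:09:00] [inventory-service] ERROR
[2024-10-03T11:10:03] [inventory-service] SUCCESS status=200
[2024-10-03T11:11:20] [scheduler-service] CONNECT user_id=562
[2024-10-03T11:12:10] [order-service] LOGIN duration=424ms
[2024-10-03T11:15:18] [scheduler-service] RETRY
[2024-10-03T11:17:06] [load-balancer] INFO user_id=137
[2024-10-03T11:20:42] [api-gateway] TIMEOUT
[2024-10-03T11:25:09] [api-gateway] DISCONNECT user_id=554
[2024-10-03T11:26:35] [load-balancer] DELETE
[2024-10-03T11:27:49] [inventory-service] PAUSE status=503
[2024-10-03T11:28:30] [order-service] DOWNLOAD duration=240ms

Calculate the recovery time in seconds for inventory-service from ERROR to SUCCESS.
63

To calculate recovery time:

1. Find ERROR event for inventory-service: 2024-10-03T11:09:00
2. Find next SUCCESS event for inventory-service: 2024-10-03T11:10:03
3. Recovery time: 2024-10-03T11:10:03 - 2024-10-03T11:09:00 = 63 seconds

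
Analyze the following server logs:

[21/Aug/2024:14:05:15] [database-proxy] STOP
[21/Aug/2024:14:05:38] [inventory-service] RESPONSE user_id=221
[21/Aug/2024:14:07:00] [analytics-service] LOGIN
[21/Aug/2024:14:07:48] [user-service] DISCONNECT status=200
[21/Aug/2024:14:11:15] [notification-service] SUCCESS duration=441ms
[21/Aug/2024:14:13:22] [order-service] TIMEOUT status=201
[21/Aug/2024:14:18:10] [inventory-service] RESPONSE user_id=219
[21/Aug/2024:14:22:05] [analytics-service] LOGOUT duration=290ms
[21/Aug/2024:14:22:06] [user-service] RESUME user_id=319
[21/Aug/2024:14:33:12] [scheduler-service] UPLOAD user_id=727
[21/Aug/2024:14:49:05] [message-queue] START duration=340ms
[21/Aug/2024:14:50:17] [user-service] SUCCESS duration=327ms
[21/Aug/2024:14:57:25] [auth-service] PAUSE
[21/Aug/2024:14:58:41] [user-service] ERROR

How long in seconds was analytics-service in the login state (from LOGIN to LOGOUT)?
905

To calculate state duration:

1. Find LOGIN event for analytics-service: 21/Aug/2024:14:07:00
2. Find LOGOUT event for analytics-service: 21/Aug/2024:14:22:05
3. Calculate duration: 21/Aug/2024:14:22:05 - 21/Aug/2024:14:07:00 = 905 seconds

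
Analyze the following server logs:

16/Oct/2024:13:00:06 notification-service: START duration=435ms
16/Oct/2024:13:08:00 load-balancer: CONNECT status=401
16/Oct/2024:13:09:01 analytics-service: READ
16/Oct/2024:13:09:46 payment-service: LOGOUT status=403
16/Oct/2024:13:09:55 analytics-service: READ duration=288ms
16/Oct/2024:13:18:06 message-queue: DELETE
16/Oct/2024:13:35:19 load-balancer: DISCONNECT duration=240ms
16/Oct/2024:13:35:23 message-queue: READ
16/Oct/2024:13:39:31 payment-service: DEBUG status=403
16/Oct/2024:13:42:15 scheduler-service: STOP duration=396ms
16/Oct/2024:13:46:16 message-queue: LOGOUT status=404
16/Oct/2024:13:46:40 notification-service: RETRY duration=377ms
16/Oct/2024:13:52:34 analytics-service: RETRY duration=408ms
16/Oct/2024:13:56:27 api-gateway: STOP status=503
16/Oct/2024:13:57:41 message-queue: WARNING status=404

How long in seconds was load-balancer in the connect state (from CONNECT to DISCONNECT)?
1639

To calculate state duration:

1. Find CONNECT event for load-balancer: 16/Oct/2024:13:08:00
2. Find DISCONNECT event for load-balancer: 16/Oct/2024:13:35:19
3. Calculate duration: 16/Oct/2024:13:35:19 - 16/Oct/2024:13:08:00 = 1639 seconds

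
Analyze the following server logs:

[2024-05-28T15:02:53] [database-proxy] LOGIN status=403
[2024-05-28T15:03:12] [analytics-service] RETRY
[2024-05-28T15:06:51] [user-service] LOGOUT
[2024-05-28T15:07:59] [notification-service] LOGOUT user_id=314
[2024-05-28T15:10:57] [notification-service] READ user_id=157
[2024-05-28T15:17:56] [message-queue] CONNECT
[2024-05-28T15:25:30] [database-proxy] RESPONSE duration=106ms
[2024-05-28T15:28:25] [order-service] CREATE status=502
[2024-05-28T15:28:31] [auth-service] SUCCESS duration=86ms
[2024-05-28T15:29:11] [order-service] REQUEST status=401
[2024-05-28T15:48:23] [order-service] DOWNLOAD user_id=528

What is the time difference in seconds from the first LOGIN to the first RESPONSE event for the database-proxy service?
1357

To find the time between events:

1. Locate the first LOGIN event for database-proxy: 2024-05-28T15:02:53
2. Locate the first RESPONSE event for database-proxy: 2024-05-28T15:25:30
3. Calculate the difference: 2024-05-28T15:25:30 - 2024-05-28T15:02:53 = 1357 seconds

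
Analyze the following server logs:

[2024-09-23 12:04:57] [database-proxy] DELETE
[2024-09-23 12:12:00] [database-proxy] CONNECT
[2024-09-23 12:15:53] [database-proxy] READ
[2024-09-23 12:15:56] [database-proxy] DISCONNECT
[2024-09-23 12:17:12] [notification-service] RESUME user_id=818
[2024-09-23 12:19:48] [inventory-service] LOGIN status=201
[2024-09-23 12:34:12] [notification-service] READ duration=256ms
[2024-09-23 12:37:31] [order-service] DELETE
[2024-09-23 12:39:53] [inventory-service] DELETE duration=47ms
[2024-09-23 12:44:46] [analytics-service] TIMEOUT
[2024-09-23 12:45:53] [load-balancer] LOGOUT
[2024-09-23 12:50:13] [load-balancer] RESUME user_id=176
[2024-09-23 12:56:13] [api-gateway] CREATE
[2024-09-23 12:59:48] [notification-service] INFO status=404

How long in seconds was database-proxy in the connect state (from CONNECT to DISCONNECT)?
236

To calculate state duration:

1. Find CONNECT event for database-proxy: 2024-09-23 12:12:00
2. Find DISCONNECT event for database-proxy: 2024-09-23 12:15:56
3. Calculate duration: 2024-09-23 12:15:56 - 2024-09-23 12:12:00 = 236 seconds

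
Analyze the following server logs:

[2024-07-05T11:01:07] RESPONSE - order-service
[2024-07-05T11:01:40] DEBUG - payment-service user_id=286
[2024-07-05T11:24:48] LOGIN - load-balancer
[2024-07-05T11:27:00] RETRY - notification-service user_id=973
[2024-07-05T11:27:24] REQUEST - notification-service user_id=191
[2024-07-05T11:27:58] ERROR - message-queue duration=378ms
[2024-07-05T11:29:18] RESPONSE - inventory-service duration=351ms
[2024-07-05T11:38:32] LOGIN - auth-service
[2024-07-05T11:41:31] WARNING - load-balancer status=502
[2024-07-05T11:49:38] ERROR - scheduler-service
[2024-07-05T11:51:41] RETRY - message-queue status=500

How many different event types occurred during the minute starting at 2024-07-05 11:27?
3

To count unique event types:

1. Filter events in the minute starting at 2024-07-05 11:27
2. Extract event types from matching entries
3. Count unique types: 3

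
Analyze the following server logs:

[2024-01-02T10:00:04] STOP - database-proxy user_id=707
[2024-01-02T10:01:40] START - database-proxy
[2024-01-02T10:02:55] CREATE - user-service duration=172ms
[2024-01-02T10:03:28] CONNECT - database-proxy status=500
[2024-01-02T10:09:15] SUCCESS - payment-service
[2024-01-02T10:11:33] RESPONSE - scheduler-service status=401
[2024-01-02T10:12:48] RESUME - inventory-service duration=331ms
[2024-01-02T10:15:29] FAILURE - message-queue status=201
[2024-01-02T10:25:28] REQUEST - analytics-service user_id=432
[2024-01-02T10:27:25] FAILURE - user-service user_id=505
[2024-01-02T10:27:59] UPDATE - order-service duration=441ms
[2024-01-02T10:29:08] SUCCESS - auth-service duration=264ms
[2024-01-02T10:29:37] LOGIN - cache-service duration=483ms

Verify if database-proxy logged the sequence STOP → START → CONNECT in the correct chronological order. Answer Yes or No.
Yes

To verify sequence order:

1. Find all events in sequence STOP → START → CONNECT for database-proxy
2. Extract their timestamps
3. Check if timestamps are in ascending order
4. Result: Yes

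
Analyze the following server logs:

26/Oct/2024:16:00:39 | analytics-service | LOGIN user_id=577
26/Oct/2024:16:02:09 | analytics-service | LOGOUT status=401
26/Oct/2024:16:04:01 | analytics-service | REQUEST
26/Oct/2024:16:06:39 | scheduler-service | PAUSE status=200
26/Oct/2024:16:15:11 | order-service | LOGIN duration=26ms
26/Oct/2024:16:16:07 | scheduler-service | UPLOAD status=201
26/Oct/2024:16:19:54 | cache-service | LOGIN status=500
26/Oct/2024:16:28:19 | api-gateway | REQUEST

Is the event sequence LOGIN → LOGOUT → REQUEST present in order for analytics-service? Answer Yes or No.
Yes

To verify sequence order:

1. Find all events in sequence LOGIN → LOGOUT → REQUEST for analytics-service
2. Extract their timestamps
3. Check if timestamps are in ascending order
4. Result: Yes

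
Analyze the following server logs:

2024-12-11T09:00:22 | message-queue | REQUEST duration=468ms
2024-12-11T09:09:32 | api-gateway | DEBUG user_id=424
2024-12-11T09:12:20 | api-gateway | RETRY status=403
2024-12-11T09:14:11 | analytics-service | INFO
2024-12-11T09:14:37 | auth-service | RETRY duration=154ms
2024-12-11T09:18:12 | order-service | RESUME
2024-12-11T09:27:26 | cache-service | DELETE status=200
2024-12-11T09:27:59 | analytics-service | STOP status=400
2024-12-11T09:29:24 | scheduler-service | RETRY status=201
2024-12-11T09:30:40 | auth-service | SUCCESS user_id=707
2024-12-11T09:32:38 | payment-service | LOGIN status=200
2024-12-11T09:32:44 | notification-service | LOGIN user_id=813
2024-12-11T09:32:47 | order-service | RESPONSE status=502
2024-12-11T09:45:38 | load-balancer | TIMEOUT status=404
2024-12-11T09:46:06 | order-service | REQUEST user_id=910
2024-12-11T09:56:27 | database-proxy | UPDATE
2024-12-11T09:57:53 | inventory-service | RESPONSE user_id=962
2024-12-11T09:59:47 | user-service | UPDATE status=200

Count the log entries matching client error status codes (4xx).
3

To find matching entries:

1. Pattern to match: client error status codes (4xx)
2. Scan each log entry for the pattern
3. Count matches: 3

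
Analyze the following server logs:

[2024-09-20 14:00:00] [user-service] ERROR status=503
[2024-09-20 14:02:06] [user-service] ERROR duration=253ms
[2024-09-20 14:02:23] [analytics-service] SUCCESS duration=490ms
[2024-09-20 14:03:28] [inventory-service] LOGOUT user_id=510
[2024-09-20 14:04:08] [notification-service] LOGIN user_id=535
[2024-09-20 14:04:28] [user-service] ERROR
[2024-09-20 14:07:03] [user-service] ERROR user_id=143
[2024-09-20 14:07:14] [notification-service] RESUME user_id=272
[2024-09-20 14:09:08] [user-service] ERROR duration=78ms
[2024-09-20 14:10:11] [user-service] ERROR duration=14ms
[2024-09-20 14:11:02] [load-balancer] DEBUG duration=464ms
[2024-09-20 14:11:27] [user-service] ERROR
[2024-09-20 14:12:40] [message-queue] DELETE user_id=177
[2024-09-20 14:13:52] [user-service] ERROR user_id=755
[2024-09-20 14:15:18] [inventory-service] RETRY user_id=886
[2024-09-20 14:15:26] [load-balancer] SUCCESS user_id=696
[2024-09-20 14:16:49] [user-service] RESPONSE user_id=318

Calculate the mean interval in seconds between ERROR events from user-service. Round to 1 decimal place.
118.9

To calculate average interval:

1. Find all ERROR events for user-service in order
2. Calculate time gaps between consecutive events
3. Compute mean of gaps: 832 / 7 = 118.9 seconds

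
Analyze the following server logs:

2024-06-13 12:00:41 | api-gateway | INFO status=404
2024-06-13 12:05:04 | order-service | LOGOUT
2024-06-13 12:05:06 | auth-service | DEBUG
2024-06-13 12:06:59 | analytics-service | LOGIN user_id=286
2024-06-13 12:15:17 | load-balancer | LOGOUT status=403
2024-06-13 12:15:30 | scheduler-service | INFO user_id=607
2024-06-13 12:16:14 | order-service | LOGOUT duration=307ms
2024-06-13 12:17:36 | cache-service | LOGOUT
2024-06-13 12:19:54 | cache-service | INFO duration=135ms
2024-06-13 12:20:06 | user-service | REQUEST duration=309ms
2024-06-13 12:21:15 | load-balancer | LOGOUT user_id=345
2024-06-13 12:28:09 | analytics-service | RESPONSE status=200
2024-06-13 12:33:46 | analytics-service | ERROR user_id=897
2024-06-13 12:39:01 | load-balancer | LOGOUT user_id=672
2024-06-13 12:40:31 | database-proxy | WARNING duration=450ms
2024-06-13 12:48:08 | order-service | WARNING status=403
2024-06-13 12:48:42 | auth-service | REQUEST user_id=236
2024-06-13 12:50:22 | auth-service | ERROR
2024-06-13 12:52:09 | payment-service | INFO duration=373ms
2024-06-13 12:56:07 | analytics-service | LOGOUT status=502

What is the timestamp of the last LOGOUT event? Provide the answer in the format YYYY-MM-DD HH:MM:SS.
2024-06-13 12:56:07

To find the last event:

1. Filter for all LOGOUT events
2. Sort by timestamp
3. Select the last one
4. Timestamp: 2024-06-13 12:56:07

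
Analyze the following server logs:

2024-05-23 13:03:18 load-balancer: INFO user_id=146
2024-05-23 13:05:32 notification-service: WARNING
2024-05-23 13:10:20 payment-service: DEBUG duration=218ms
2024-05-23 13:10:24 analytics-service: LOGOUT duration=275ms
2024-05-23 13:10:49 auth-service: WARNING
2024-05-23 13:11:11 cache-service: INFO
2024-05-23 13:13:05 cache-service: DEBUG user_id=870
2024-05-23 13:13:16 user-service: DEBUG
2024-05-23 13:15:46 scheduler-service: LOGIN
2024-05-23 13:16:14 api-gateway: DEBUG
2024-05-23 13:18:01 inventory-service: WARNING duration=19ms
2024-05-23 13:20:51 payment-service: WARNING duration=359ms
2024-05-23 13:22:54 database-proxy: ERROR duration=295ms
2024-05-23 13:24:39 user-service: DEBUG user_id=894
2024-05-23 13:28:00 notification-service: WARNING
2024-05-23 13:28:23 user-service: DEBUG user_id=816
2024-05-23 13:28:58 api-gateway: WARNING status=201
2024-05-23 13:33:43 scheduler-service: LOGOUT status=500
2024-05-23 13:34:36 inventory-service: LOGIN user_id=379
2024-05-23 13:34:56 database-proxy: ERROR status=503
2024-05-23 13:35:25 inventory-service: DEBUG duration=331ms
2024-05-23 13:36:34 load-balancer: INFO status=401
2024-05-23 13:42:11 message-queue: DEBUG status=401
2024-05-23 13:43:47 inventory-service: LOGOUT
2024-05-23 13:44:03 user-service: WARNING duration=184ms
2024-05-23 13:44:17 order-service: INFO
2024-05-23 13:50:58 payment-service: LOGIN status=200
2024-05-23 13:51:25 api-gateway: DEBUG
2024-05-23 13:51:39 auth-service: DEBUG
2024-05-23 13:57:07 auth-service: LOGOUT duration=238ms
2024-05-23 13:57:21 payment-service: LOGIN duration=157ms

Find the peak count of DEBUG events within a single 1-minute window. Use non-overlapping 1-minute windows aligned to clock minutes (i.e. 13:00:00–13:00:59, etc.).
2

To find the burst window:

1. Divide the log period into non-overlapping 1-minute windows starting at 13:00
2. Count DEBUG events in each window
3. Find the window with maximum count
4. Maximum events in a window: 2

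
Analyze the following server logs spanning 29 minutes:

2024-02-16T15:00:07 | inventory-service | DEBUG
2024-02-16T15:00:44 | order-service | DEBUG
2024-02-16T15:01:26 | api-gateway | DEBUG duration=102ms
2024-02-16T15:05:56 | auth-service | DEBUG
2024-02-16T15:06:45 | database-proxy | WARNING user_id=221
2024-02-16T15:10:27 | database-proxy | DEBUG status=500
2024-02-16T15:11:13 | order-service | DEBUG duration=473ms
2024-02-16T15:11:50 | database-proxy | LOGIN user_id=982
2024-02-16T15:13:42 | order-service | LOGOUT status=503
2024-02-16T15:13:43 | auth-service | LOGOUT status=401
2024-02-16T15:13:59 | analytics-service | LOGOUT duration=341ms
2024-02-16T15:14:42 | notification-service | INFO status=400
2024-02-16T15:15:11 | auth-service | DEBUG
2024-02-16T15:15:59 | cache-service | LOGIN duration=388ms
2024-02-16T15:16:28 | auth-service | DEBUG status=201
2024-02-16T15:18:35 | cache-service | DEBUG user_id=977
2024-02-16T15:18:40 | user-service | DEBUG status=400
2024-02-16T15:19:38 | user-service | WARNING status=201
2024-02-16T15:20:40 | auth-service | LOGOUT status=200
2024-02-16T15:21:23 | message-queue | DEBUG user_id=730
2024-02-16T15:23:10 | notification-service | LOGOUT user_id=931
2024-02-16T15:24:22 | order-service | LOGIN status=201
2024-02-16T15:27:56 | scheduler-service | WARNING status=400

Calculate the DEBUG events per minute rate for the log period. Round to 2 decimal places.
0.38

To calculate the rate:

1. Count total DEBUG events: 11
2. Total time period: 29 minutes
3. Rate = 11 / 29 = 0.38 events per minute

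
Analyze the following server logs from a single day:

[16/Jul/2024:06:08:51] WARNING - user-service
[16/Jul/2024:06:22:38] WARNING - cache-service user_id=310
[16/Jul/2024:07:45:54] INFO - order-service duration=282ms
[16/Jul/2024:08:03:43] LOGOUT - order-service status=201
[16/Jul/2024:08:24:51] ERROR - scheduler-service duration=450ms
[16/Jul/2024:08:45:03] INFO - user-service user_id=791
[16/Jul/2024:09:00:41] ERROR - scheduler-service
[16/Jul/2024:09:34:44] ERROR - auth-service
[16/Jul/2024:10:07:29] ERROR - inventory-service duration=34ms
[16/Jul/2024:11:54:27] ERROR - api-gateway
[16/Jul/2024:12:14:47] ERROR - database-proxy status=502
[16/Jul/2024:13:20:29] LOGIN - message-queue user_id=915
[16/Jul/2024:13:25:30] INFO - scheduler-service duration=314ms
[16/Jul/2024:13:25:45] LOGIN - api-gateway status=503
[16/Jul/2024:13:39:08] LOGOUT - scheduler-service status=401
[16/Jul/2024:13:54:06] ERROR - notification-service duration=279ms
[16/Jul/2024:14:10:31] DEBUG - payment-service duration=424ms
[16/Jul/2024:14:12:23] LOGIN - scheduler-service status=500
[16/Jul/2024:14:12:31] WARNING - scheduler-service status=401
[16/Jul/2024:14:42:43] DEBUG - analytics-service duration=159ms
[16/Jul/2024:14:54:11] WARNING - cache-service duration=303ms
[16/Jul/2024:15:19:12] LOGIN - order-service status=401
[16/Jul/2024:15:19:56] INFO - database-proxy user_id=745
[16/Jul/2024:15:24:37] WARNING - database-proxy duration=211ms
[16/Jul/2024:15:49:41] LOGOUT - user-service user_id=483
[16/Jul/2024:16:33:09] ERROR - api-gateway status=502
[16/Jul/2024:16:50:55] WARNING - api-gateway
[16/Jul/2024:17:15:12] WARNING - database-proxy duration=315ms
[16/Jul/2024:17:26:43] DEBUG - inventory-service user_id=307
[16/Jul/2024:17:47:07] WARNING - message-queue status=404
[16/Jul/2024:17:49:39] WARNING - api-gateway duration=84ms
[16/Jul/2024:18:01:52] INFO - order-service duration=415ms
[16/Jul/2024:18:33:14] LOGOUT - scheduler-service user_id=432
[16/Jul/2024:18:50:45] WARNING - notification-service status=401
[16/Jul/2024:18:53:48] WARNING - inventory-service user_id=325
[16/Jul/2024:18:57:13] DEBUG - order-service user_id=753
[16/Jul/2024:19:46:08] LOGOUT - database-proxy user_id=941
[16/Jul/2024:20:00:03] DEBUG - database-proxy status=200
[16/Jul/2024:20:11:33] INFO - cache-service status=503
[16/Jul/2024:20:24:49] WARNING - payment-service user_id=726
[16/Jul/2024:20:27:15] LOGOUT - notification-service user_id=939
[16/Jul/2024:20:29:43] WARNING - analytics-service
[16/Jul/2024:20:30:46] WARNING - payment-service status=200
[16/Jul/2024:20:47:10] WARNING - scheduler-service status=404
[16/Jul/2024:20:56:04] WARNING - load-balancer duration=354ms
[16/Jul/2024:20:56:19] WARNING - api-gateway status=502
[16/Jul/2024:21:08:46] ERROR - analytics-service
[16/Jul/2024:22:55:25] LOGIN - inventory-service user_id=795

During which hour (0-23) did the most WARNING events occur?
20

To find the peak hour:

1. Group all WARNING events by hour
2. Count events in each hour
3. Find hour with maximum count
4. Peak hour: 20 (with 6 events)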